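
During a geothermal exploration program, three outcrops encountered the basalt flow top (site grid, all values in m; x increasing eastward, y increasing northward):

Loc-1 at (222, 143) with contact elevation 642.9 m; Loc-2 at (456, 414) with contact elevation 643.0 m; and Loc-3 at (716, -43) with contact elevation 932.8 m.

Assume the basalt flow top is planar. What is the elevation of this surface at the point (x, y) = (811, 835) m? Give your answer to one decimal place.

639.4 m

Two edge vectors: Loc-1→Loc-2 = (234, 271, 0.1), Loc-1→Loc-3 = (494, -186, 289.9).
Normal n = (Loc-1→Loc-2) × (Loc-1→Loc-3) = (78581.5, -67787.2, -177398).
So ∂z/∂x = −n_x/n_z = 0.44297 and ∂z/∂y = −n_y/n_z = −0.38212.
Intercept c from Loc-1: 642.9 − 98.34 + 54.64 = 599.20.
At (811, 835): z = 359.2 − 319.1 + 599.20 = 639.4 m.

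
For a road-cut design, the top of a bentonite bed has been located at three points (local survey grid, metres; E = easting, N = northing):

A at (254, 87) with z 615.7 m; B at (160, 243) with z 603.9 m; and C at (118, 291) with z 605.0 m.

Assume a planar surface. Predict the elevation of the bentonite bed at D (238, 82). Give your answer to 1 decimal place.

Two edge vectors: A→B = (-94, 156, -11.8), A→C = (-136, 204, -10.7).
Normal n = (A→B) × (A→C) = (738, 599, 2040).
So ∂z/∂E = −n_x/n_z = −0.36176 and ∂z/∂N = −n_y/n_z = −0.29363.
Intercept c from A: 615.7 + 91.89 + 25.55 = 733.13.
At (238, 82): z = −86.1 − 24.1 + 733.13 = 623.0 m.

623.0 m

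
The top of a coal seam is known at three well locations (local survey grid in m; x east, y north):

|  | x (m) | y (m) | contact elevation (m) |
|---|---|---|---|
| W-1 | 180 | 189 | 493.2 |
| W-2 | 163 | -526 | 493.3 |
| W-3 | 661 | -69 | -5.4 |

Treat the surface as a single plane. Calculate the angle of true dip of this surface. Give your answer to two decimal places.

Two edge vectors: W-1→W-2 = (-17, -715, 0.1), W-1→W-3 = (481, -258, -498.6).
Normal n = (W-1→W-2) × (W-1→W-3) = (356524.8, -8428.1, 348301).
So ∂z/∂x = −n_x/n_z = −1.02361 and ∂z/∂y = −n_y/n_z = 0.02420.
Gradient magnitude |∇z| = √(a² + b²) = √(1.04778 + 0.00059) = 1.02390.
True dip = arctan(1.02390) = 45.68°, dipping toward E (azimuth ≈ 091°).

45.68°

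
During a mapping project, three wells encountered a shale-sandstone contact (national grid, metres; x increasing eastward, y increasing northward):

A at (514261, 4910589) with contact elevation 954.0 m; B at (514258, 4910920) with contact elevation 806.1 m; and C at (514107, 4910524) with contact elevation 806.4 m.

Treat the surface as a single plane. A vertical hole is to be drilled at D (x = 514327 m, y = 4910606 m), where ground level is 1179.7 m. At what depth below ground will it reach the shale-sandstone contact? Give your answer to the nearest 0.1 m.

157.7 m

Two edge vectors: A→B = (-3, 331, -147.9), A→C = (-154, -65, -147.6).
Normal n = (A→B) × (A→C) = (-58469.1, 22333.8, 51169).
So ∂z/∂x = −n_x/n_z = 1.142666458 and ∂z/∂y = −n_y/n_z = −0.436471301.
Intercept c from A: 954 − 587628.80 + 2143331.17 = 1556656.37.
At (514327, 4910606): z_contact = 587704.21 − 2143338.59 + 1556656.37 = 1022.00 m.
Depth below ground = 1179.7 − 1022.00 = 157.7 m.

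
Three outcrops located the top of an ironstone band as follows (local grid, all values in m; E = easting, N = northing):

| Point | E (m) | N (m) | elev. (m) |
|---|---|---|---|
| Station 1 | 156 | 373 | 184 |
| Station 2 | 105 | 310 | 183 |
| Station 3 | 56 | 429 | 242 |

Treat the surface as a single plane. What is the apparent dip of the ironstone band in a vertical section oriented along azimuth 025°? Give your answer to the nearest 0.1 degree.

Two edge vectors: Station 1→Station 2 = (-51, -63, -1), Station 1→Station 3 = (-100, 56, 58).
Normal n = (Station 1→Station 2) × (Station 1→Station 3) = (-3598, 3058, -9156).
So ∂z/∂E = −n_x/n_z = −0.39297 and ∂z/∂N = −n_y/n_z = 0.33399.
Unit vector along 025° is (sin 25°, cos 25°) = (0.4226, 0.9063).
Slope in that direction = a·(0.4226) + b·(0.9063) = 0.13662.
Apparent dip = arctan|0.13662| = 7.8° (true dip is 27.3°, so apparent ≤ true as expected).

7.8°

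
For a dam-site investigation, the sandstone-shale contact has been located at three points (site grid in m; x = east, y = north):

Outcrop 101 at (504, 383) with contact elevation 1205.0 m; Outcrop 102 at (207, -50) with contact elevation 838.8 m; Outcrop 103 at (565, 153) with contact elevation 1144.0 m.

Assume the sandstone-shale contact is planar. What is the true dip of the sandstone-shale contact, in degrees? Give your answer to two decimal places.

36.68°

Two edge vectors: Outcrop 101→Outcrop 102 = (-297, -433, -366.2), Outcrop 101→Outcrop 103 = (61, -230, -61).
Normal n = (Outcrop 101→Outcrop 102) × (Outcrop 101→Outcrop 103) = (-57813, -40455.2, 94723).
So ∂z/∂x = −n_x/n_z = 0.61034 and ∂z/∂y = −n_y/n_z = 0.42709.
Gradient magnitude |∇z| = √(a² + b²) = √(0.37251 + 0.18241) = 0.74493.
True dip = arctan(0.74493) = 36.68°, dipping toward SW (azimuth ≈ 235°).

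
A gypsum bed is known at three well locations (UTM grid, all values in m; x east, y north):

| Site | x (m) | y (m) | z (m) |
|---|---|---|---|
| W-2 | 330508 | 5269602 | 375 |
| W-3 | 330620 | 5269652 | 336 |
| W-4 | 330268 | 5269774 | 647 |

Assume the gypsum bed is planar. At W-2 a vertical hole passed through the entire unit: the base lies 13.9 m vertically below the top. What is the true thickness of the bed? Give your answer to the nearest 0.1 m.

Let the plane be z = a·x + b·y + c.
W-3−W-2: 112a + 50b = −39;  W-4−W-2: −240a + 172b = 272.
Solving gives a = −0.64956, b = 0.67503.
|∇z| = √(a²+b²) = 0.93680, so dip δ = arctan(0.93680) = 43.13°.
True thickness = vertical thickness × cos δ = 13.9 × cos 43.13° = 10.1 m.

10.1 m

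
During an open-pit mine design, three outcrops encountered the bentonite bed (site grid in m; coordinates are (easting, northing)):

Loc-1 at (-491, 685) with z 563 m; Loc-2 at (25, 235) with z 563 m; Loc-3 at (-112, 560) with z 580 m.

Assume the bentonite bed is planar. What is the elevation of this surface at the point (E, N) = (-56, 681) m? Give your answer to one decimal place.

594.0 m

Let the plane be z = a·E + b·N + c.
Loc-2−Loc-1: 516a − 450b = 0;  Loc-3−Loc-1: 379a − 125b = 17.
Solving gives a = 0.07214, b = 0.08272.
Then c = 563 − a·-491 − b·685 = 541.76.
At (-56, 681): z = −4.0 + 56.3 + 541.76 = 594.0 m.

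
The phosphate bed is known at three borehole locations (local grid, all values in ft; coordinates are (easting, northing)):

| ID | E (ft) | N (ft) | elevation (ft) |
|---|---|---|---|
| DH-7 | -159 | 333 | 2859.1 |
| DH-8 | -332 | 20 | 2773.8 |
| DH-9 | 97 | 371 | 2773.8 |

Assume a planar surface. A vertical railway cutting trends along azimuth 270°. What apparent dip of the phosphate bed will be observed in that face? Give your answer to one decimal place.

22.1°

Let the plane be z = a·E + b·N + c.
DH-8−DH-7: −173a − 313b = −85.3;  DH-9−DH-7: 256a + 38b = −85.3.
Solving gives a = −0.40705, b = 0.49751.
Unit vector along 270° is (sin 270°, cos 270°) = (-1.0000, -0.0000).
Slope in that direction = a·(-1.0000) + b·(-0.0000) = 0.40705.
Apparent dip = arctan|0.40705| = 22.1° (true dip is 32.7°, so apparent ≤ true as expected).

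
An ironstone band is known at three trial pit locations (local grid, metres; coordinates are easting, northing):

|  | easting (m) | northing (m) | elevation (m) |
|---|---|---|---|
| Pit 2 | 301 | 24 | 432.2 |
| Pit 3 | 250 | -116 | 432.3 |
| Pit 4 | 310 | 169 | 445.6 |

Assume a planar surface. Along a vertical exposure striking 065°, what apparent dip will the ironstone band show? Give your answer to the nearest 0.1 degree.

13.1°

Two edge vectors: Pit 2→Pit 3 = (-51, -140, 0.1), Pit 2→Pit 4 = (9, 145, 13.4).
Normal n = (Pit 2→Pit 3) × (Pit 2→Pit 4) = (-1890.5, 684.3, -6135).
So ∂z/∂easting = −n_x/n_z = −0.30815 and ∂z/∂northing = −n_y/n_z = 0.11154.
Unit vector along 065° is (sin 65°, cos 65°) = (0.9063, 0.4226).
Slope in that direction = a·(0.9063) + b·(0.4226) = −0.23214.
Apparent dip = arctan|0.23214| = 13.1° (true dip is 18.1°, so apparent ≤ true as expected).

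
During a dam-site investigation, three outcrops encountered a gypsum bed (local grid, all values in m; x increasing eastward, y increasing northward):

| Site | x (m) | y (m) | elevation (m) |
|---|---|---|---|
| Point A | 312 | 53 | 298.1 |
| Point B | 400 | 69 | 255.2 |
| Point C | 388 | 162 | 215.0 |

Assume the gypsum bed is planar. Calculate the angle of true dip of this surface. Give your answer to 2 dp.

Two edge vectors: Point A→Point B = (88, 16, -42.9), Point A→Point C = (76, 109, -83.1).
Normal n = (Point A→Point B) × (Point A→Point C) = (3346.5, 4052.4, 8376).
So ∂z/∂x = −n_x/n_z = −0.39953 and ∂z/∂y = −n_y/n_z = −0.48381.
Gradient magnitude |∇z| = √(a² + b²) = √(0.15963 + 0.23407) = 0.62746.
True dip = arctan(0.62746) = 32.11°, dipping toward NE (azimuth ≈ 040°).

32.11°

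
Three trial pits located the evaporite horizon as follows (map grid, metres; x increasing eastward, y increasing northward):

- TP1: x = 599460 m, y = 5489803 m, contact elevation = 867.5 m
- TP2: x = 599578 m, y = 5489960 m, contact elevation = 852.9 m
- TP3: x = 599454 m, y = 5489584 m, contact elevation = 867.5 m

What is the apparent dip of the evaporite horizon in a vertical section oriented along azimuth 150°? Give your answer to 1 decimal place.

3.8°

Two edge vectors: TP1→TP2 = (118, 157, -14.6), TP1→TP3 = (-6, -219, 0).
Normal n = (TP1→TP2) × (TP1→TP3) = (-3197.4, 87.6, -24900).
So ∂z/∂x = −n_x/n_z = −0.12841 and ∂z/∂y = −n_y/n_z = 0.00352.
Unit vector along 150° is (sin 150°, cos 150°) = (0.5000, -0.8660).
Slope in that direction = a·(0.5000) + b·(-0.8660) = −0.06725.
Apparent dip = arctan|0.06725| = 3.8° (true dip is 7.3°, so apparent ≤ true as expected).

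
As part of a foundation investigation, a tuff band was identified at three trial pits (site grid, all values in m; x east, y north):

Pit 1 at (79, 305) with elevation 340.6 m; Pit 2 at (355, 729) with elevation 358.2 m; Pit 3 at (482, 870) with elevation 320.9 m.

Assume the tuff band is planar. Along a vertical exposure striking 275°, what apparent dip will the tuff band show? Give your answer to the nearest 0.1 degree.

Two edge vectors: Pit 1→Pit 2 = (276, 424, 17.6), Pit 1→Pit 3 = (403, 565, -19.7).
Normal n = (Pit 1→Pit 2) × (Pit 1→Pit 3) = (-18296.8, 12530, -14932).
So ∂z/∂x = −n_x/n_z = −1.22534 and ∂z/∂y = −n_y/n_z = 0.83914.
Unit vector along 275° is (sin 275°, cos 275°) = (-0.9962, 0.0872).
Slope in that direction = a·(-0.9962) + b·(0.0872) = 1.29381.
Apparent dip = arctan|1.29381| = 52.3° (true dip is 56.0°, so apparent ≤ true as expected).

52.3°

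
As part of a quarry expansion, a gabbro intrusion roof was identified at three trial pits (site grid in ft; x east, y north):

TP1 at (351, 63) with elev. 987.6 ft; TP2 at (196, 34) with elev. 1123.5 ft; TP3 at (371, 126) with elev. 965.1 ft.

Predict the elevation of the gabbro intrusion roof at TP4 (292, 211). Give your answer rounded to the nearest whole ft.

1026 ft

Let the plane be z = a·x + b·y + c.
TP2−TP1: −155a − 29b = 135.9;  TP3−TP1: 20a + 63b = −22.5.
Solving gives a = −0.86110, b = −0.08378.
Then c = 987.6 − a·351 − b·63 = 1295.12.
At (292, 211): z = −251.4 − 17.7 + 1295.12 = 1026.0 ft.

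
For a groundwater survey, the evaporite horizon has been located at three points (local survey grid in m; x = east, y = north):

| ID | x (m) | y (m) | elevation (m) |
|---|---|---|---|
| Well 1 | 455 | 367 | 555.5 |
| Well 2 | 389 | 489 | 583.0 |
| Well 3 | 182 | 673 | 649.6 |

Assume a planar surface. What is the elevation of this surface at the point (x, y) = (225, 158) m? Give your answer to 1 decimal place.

588.6 m

Two edge vectors: Well 1→Well 2 = (-66, 122, 27.5), Well 1→Well 3 = (-273, 306, 94.1).
Normal n = (Well 1→Well 2) × (Well 1→Well 3) = (3065.2, -1296.9, 13110).
So ∂z/∂x = −n_x/n_z = −0.23381 and ∂z/∂y = −n_y/n_z = 0.09892.
Intercept c from Well 1: 555.5 + 106.38 − 36.31 = 625.58.
At (225, 158): z = −52.6 + 15.6 + 625.58 = 588.6 m.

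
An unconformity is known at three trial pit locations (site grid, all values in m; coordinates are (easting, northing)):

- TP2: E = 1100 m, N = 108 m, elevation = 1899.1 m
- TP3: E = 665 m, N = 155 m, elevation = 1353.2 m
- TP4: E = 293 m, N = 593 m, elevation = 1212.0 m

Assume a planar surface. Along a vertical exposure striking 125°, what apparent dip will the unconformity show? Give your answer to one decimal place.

32.2°

Let the plane be z = a·E + b·N + c.
TP3−TP2: −435a + 47b = −545.9;  TP4−TP2: −807a + 485b = −687.1.
Solving gives a = 1.34339, b = 0.81858.
Unit vector along 125° is (sin 125°, cos 125°) = (0.8192, -0.5736).
Slope in that direction = a·(0.8192) + b·(-0.5736) = 0.63092.
Apparent dip = arctan|0.63092| = 32.2° (true dip is 57.6°, so apparent ≤ true as expected).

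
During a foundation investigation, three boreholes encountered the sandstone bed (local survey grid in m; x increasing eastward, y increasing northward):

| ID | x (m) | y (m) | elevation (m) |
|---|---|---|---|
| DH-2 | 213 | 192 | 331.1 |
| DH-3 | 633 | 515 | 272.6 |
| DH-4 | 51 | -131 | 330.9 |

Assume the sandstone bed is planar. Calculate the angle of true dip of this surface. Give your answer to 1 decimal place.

Let the plane be z = a·x + b·y + c.
DH-3−DH-2: 420a + 323b = −58.5;  DH-4−DH-2: −162a − 323b = −0.2.
Solving gives a = −0.22752, b = 0.11473.
Gradient magnitude |∇z| = √(a² + b²) = √(0.05177 + 0.01316) = 0.25481.
True dip = arctan(0.25481) = 14.3°, dipping toward ESE (azimuth ≈ 117°).

14.3°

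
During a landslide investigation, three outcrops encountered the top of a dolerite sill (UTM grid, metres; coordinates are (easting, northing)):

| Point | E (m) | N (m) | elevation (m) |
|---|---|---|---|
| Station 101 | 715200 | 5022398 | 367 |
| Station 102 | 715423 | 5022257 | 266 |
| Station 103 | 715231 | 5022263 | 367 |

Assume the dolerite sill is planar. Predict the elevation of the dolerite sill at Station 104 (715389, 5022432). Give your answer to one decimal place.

262.7 m

Let the plane be z = a·E + b·N + c.
Station 102−Station 101: 223a − 141b = −101;  Station 103−Station 101: 31a − 135b = 0.
Solving gives a = −0.529843786, b = −0.121667832.
Then c = 367 − a·715200 − b·5022398 = 990375.55.
At (715389, 5022432): z = −379044.4 − 611068.4 + 990375.55 = 262.7 m.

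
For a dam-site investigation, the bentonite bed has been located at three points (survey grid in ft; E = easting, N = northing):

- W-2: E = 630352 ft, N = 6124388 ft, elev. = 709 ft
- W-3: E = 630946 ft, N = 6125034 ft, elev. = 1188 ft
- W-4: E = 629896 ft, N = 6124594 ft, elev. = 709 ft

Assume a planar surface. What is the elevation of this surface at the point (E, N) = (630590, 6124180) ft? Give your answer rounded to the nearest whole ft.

656 ft

Two edge vectors: W-2→W-3 = (594, 646, 479), W-2→W-4 = (-456, 206, 0).
Normal n = (W-2→W-3) × (W-2→W-4) = (-98674, -218424, 416940).
So ∂z/∂E = −n_x/n_z = 0.23666235 and ∂z/∂N = −n_y/n_z = 0.52387394.
Intercept c from W-2: 709 − 149180.59 − 3208407.26 = −3356878.85.
At (630590, 6124180): z = 149236.9 + 3208298.3 − 3356878.85 = 656.4 ft.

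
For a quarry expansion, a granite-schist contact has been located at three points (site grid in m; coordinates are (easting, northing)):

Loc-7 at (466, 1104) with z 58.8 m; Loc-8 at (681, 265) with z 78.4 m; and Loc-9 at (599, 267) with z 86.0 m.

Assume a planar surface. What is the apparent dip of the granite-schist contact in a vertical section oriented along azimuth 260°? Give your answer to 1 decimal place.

Let the plane be z = a·E + b·N + c.
Loc-8−Loc-7: 215a − 839b = 19.6;  Loc-9−Loc-7: 133a − 837b = 27.2.
Solving gives a = −0.09384, b = −0.04741.
Unit vector along 260° is (sin 260°, cos 260°) = (-0.9848, -0.1736).
Slope in that direction = a·(-0.9848) + b·(-0.1736) = 0.10065.
Apparent dip = arctan|0.10065| = 5.7° (true dip is 6.0°, so apparent ≤ true as expected).

5.7°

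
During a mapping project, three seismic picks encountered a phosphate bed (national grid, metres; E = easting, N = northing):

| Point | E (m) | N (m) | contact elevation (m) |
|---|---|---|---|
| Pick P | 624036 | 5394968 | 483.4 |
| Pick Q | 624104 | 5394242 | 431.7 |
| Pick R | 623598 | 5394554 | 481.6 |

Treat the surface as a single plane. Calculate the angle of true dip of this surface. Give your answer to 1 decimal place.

Two edge vectors: Pick P→Pick Q = (68, -726, -51.7), Pick P→Pick R = (-438, -414, -1.8).
Normal n = (Pick P→Pick Q) × (Pick P→Pick R) = (-20097, 22767, -346140).
So ∂z/∂E = −n_x/n_z = −0.05806 and ∂z/∂N = −n_y/n_z = 0.06577.
Gradient magnitude |∇z| = √(a² + b²) = √(0.00337 + 0.00433) = 0.08773.
True dip = arctan(0.08773) = 5.0°, dipping toward SE (azimuth ≈ 139°).

5.0°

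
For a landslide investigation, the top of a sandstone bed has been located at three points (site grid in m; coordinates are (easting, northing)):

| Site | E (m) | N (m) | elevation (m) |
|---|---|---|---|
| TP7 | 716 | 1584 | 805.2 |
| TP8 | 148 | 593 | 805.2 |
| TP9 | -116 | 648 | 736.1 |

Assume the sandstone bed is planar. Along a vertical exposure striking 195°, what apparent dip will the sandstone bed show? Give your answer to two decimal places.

3.94°

Two edge vectors: TP7→TP8 = (-568, -991, 0), TP7→TP9 = (-832, -936, -69.1).
Normal n = (TP7→TP8) × (TP7→TP9) = (68478.1, -39248.8, -292864).
So ∂z/∂E = −n_x/n_z = 0.23382 and ∂z/∂N = −n_y/n_z = −0.13402.
Unit vector along 195° is (sin 195°, cos 195°) = (-0.2588, -0.9659).
Slope in that direction = a·(-0.2588) + b·(-0.9659) = 0.06893.
Apparent dip = arctan|0.06893| = 3.94° (true dip is 15.1°, so apparent ≤ true as expected).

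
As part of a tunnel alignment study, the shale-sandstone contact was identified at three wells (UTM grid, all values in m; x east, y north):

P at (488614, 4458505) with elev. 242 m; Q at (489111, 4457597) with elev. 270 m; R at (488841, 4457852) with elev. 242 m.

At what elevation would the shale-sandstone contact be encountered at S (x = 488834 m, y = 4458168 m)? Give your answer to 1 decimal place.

257.9 m

Let the plane be z = a·x + b·y + c.
Q−P: 497a − 908b = 28;  R−P: 227a − 653b = 0.
Solving gives a = 0.154393076, b = 0.053671100.
Then c = 242 − a·488614 − b·4458505 = −314489.49.
At (488834, 4458168): z = 75472.6 + 239274.8 − 314489.49 = 257.9 m.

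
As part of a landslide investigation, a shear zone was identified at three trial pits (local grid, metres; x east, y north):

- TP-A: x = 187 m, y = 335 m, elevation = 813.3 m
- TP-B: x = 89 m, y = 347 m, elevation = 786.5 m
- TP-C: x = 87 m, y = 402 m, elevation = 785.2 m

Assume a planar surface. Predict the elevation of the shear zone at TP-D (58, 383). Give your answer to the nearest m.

Let the plane be z = a·x + b·y + c.
TP-B−TP-A: −98a + 12b = −26.8;  TP-C−TP-A: −100a + 67b = −28.1.
Solving gives a = 0.27179, b = −0.01375.
Then c = 813.3 − a·187 − b·335 = 767.08.
At (58, 383): z = 15.8 − 5.3 + 767.08 = 777.6 m.

778 m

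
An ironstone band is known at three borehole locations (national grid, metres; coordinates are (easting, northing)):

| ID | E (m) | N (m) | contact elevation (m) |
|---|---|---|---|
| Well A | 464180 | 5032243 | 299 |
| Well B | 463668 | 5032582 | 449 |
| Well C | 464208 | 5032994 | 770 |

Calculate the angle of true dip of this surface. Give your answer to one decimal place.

32.4°

Two edge vectors: Well A→Well B = (-512, 339, 150), Well A→Well C = (28, 751, 471).
Normal n = (Well A→Well B) × (Well A→Well C) = (47019, 245352, -394004).
So ∂z/∂E = −n_x/n_z = 0.11934 and ∂z/∂N = −n_y/n_z = 0.62271.
Gradient magnitude |∇z| = √(a² + b²) = √(0.01424 + 0.38777) = 0.63405.
True dip = arctan(0.63405) = 32.4°, dipping toward S (azimuth ≈ 191°).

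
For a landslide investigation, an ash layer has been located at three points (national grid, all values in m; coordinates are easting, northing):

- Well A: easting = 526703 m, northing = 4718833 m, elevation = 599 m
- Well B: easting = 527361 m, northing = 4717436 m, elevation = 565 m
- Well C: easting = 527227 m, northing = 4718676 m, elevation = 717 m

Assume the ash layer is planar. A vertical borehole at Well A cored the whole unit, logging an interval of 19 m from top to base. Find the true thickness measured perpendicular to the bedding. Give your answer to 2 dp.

Let the plane be z = a·easting + b·northing + c.
Well B−Well A: 658a − 1397b = −34;  Well C−Well A: 524a − 157b = 118.
Solving gives a = 0.27068, b = 0.15183.
|∇z| = √(a²+b²) = 0.31036, so dip δ = arctan(0.31036) = 17.24°.
True thickness = vertical thickness × cos δ = 19 × cos 17.24° = 18.15 m.

18.15 m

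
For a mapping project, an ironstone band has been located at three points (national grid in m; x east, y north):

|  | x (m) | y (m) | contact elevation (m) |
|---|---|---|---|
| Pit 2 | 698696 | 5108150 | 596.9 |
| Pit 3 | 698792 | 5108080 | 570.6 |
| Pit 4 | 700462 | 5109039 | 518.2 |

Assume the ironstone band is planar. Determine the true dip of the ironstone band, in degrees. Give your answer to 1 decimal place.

Two edge vectors: Pit 2→Pit 3 = (96, -70, -26.3), Pit 2→Pit 4 = (1766, 889, -78.7).
Normal n = (Pit 2→Pit 3) × (Pit 2→Pit 4) = (28889.7, -38890.6, 208964).
So ∂z/∂x = −n_x/n_z = −0.13825 and ∂z/∂y = −n_y/n_z = 0.18611.
Gradient magnitude |∇z| = √(a² + b²) = √(0.01911 + 0.03464) = 0.23184.
True dip = arctan(0.23184) = 13.1°, dipping toward SE (azimuth ≈ 143°).

13.1°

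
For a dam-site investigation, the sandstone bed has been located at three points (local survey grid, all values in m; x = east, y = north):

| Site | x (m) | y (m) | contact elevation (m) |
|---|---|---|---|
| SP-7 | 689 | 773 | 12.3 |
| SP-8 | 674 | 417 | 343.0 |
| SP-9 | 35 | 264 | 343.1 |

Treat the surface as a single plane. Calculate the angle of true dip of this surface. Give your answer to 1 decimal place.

44.0°

Two edge vectors: SP-7→SP-8 = (-15, -356, 330.7), SP-7→SP-9 = (-654, -509, 330.8).
Normal n = (SP-7→SP-8) × (SP-7→SP-9) = (50561.5, -211315.8, -225189).
So ∂z/∂x = −n_x/n_z = 0.22453 and ∂z/∂y = −n_y/n_z = −0.93839.
Gradient magnitude |∇z| = √(a² + b²) = √(0.05041 + 0.88058) = 0.96488.
True dip = arctan(0.96488) = 44.0°, dipping toward NNW (azimuth ≈ 347°).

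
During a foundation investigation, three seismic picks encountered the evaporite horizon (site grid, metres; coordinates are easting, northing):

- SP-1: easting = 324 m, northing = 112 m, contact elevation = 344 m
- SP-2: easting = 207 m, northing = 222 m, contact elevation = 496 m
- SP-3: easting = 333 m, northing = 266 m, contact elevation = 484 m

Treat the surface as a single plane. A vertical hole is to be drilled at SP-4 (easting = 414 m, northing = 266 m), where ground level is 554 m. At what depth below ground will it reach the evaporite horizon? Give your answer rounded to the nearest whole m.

Two edge vectors: SP-1→SP-2 = (-117, 110, 152), SP-1→SP-3 = (9, 154, 140).
Normal n = (SP-1→SP-2) × (SP-1→SP-3) = (-8008, 17748, -19008).
So ∂z/∂easting = −n_x/n_z = −0.42130 and ∂z/∂northing = −n_y/n_z = 0.93371.
Intercept c from SP-1: 344 + 136.50 − 104.58 = 375.92.
At (414, 266): z_contact = −174.4 + 248.4 + 375.92 = 449.9 m.
Depth below ground = 554 − 449.9 = 104 m.

104 m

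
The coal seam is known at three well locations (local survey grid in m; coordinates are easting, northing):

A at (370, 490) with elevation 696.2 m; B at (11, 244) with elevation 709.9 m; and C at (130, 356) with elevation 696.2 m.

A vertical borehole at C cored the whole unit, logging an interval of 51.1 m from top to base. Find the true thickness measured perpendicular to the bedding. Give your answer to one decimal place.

Let the plane be z = a·easting + b·northing + c.
B−A: −359a − 246b = 13.7;  C−A: −240a − 134b = 0.
Solving gives a = 0.16790, b = −0.30071.
|∇z| = √(a²+b²) = 0.34441, so dip δ = arctan(0.34441) = 19.00°.
True thickness = vertical thickness × cos δ = 51.1 × cos 19.00° = 48.3 m.

48.3 m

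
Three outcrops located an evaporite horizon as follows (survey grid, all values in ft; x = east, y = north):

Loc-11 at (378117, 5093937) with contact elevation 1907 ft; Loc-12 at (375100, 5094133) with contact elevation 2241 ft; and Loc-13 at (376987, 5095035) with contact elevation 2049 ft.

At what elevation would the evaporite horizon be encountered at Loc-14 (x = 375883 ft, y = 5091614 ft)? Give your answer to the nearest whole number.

2114 ft

Let the plane be z = a·x + b·y + c.
Loc-12−Loc-11: −3017a + 196b = 334;  Loc-13−Loc-11: −1130a + 1098b = 142.
Solving gives a = −0.10963430, b = 0.01649658.
Then c = 1907 − a·378117 − b·5093937 = −40670.95.
At (375883, 5091614): z = −41209.7 + 83994.2 − 40670.95 = 2113.6 ft.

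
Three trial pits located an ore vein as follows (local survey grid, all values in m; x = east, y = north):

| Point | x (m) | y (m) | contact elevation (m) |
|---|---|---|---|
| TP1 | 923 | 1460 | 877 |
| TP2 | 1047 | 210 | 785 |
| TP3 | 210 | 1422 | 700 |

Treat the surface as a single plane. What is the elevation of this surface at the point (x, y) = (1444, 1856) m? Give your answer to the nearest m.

Let the plane be z = a·x + b·y + c.
TP2−TP1: 124a − 1250b = −92;  TP3−TP1: −713a − 38b = −177.
Solving gives a = 0.24304, b = 0.09771.
Then c = 877 − a·923 − b·1460 = 510.02.
At (1444, 1856): z = 350.9 + 181.3 + 510.02 = 1042.3 m.

1042 m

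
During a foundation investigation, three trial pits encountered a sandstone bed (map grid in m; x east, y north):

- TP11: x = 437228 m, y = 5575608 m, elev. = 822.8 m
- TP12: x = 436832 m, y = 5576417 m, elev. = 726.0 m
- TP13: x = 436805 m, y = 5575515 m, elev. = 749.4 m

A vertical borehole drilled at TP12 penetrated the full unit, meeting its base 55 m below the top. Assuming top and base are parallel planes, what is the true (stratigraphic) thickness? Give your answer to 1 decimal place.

Let the plane be z = a·x + b·y + c.
TP12−TP11: −396a + 809b = −96.8;  TP13−TP11: −423a − 93b = −73.4.
Solving gives a = 0.18041, b = −0.03134.
|∇z| = √(a²+b²) = 0.18312, so dip δ = arctan(0.18312) = 10.38°.
True thickness = vertical thickness × cos δ = 55 × cos 10.38° = 54.1 m.

54.1 m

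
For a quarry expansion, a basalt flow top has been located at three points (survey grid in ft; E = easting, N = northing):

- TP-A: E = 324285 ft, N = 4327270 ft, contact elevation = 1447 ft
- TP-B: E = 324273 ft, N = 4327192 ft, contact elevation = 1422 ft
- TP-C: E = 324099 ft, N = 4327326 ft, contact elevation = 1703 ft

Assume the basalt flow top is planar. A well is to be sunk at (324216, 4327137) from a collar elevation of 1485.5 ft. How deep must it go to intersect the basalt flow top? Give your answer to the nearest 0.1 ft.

Let the plane be z = a·E + b·N + c.
TP-B−TP-A: −12a − 78b = −25;  TP-C−TP-A: −186a + 56b = 256.
Solving gives a = −1.223188406, b = 0.508695652.
Then c = 1447 − a·324285 − b·4327270 = −1803154.78.
At (324216, 4327137): z_contact = −396577.25 + 2201195.78 − 1803154.78 = 1463.74 ft.
Depth below ground = 1485.5 − 1463.74 = 21.8 ft.

21.8 ft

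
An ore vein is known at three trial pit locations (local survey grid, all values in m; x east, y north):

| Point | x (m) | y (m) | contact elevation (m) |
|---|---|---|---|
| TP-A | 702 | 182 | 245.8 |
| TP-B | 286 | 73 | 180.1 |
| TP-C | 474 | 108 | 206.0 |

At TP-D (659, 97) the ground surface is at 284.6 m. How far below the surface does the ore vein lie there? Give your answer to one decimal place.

65.2 m

Let the plane be z = a·x + b·y + c.
TP-B−TP-A: −416a − 109b = −65.7;  TP-C−TP-A: −228a − 74b = −39.8.
Solving gives a = 0.08827, b = 0.26588.
Then c = 245.8 − a·702 − b·182 = 135.45.
At (659, 97): z_contact = 58.17 + 25.79 + 135.45 = 219.40 m.
Depth below ground = 284.6 − 219.40 = 65.2 m.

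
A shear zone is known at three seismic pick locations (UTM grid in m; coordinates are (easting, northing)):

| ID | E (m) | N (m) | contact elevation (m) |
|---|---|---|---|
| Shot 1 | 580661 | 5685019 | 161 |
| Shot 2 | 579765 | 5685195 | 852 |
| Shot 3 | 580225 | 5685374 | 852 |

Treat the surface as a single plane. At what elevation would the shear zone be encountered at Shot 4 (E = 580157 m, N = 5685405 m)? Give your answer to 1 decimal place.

927.7 m

Let the plane be z = a·E + b·N + c.
Shot 2−Shot 1: −896a + 176b = 691;  Shot 3−Shot 1: −436a + 355b = 691.
Solving gives a = −0.512500829, b = 1.317041236.
Then c = 161 − a·580661 − b·5685019 = −7189654.21.
At (580157, 5685405): z = −297330.9 + 7487912.8 − 7189654.21 = 927.7 m.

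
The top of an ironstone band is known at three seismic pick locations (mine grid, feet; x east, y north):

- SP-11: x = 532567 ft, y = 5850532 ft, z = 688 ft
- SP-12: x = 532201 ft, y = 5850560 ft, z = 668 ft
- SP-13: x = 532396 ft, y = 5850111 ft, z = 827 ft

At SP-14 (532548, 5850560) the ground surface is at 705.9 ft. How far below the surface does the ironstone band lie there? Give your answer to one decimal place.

Two edge vectors: SP-11→SP-12 = (-366, 28, -20), SP-11→SP-13 = (-171, -421, 139).
Normal n = (SP-11→SP-12) × (SP-11→SP-13) = (-4528, 54294, 158874).
So ∂z/∂x = −n_x/n_z = 0.028500573 and ∂z/∂y = −n_y/n_z = −0.341742513.
Intercept c from SP-11: 688 − 15178.46 + 1999375.51 = 1984885.04.
At (532548, 5850560): z_contact = 15177.92 − 1999385.08 + 1984885.04 = 677.89 ft.
Depth below ground = 705.9 − 677.89 = 28.0 ft.

28.0 ft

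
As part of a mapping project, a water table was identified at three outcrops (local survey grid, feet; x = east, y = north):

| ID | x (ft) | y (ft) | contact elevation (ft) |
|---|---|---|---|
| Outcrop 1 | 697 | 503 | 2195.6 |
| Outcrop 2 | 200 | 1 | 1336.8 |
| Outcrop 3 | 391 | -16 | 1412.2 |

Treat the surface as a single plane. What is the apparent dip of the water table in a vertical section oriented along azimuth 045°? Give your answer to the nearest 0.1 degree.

50.5°

Let the plane be z = a·x + b·y + c.
Outcrop 2−Outcrop 1: −497a − 502b = −858.8;  Outcrop 3−Outcrop 1: −306a − 519b = −783.4.
Solving gives a = 0.50273, b = 1.21303.
Unit vector along 045° is (sin 45°, cos 45°) = (0.7071, 0.7071).
Slope in that direction = a·(0.7071) + b·(0.7071) = 1.21323.
Apparent dip = arctan|1.21323| = 50.5° (true dip is 52.7°, so apparent ≤ true as expected).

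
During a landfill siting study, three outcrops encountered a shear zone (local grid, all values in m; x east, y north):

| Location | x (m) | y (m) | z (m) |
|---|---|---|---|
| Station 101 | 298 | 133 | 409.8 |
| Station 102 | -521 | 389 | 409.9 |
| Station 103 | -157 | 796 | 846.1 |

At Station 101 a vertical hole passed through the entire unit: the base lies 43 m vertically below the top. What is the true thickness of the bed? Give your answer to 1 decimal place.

Two edge vectors: Station 101→Station 102 = (-819, 256, 0.1), Station 101→Station 103 = (-455, 663, 436.3).
Normal n = (Station 101→Station 102) × (Station 101→Station 103) = (111626.5, 357284.2, -426517).
So ∂z/∂x = −n_x/n_z = 0.26172 and ∂z/∂y = −n_y/n_z = 0.83768.
|∇z| = √(a²+b²) = 0.87761, so dip δ = arctan(0.87761) = 41.27°.
True thickness = vertical thickness × cos δ = 43 × cos 41.27° = 32.3 m.

32.3 m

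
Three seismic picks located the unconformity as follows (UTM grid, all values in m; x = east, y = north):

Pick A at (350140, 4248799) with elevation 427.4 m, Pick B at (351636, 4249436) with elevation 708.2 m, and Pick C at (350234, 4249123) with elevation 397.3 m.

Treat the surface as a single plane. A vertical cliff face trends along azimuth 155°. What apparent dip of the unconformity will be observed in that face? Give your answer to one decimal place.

Two edge vectors: Pick A→Pick B = (1496, 637, 280.8), Pick A→Pick C = (94, 324, -30.1).
Normal n = (Pick A→Pick B) × (Pick A→Pick C) = (-110152.9, 71424.8, 424826).
So ∂z/∂x = −n_x/n_z = 0.25929 and ∂z/∂y = −n_y/n_z = −0.16813.
Unit vector along 155° is (sin 155°, cos 155°) = (0.4226, -0.9063).
Slope in that direction = a·(0.4226) + b·(-0.9063) = 0.26196.
Apparent dip = arctan|0.26196| = 14.7° (true dip is 17.2°, so apparent ≤ true as expected).

14.7°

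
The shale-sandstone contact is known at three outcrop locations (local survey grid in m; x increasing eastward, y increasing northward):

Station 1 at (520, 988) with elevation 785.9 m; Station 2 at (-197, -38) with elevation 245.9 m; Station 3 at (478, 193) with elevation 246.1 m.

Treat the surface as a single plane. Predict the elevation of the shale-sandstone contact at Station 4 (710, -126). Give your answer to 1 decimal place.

-29.3 m

Two edge vectors: Station 1→Station 2 = (-717, -1026, -540), Station 1→Station 3 = (-42, -795, -539.8).
Normal n = (Station 1→Station 2) × (Station 1→Station 3) = (124534.8, -364356.6, 526923).
So ∂z/∂x = −n_x/n_z = −0.23634 and ∂z/∂y = −n_y/n_z = 0.69148.
Intercept c from Station 1: 785.9 + 122.90 − 683.18 = 225.62.
At (710, -126): z = −167.8 − 87.1 + 225.62 = -29.3 m.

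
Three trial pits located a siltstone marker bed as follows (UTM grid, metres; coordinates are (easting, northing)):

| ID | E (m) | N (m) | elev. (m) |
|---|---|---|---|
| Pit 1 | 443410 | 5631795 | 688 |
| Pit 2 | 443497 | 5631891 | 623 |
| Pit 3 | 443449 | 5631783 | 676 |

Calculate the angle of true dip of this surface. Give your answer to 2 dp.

27.01°

Two edge vectors: Pit 1→Pit 2 = (87, 96, -65), Pit 1→Pit 3 = (39, -12, -12).
Normal n = (Pit 1→Pit 2) × (Pit 1→Pit 3) = (-1932, -1491, -4788).
So ∂z/∂E = −n_x/n_z = −0.40351 and ∂z/∂N = −n_y/n_z = −0.31140.
Gradient magnitude |∇z| = √(a² + b²) = √(0.16282 + 0.09697) = 0.50970.
True dip = arctan(0.50970) = 27.01°, dipping toward NE (azimuth ≈ 052°).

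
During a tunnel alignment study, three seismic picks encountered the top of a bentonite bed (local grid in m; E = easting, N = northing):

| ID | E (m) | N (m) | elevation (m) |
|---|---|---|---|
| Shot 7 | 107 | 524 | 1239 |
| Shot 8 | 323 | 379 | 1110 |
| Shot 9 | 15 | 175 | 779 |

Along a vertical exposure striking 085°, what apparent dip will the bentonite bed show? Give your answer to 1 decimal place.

Two edge vectors: Shot 7→Shot 8 = (216, -145, -129), Shot 7→Shot 9 = (-92, -349, -460).
Normal n = (Shot 7→Shot 8) × (Shot 7→Shot 9) = (21679, 111228, -88724).
So ∂z/∂E = −n_x/n_z = 0.24434 and ∂z/∂N = −n_y/n_z = 1.25364.
Unit vector along 085° is (sin 85°, cos 85°) = (0.9962, 0.0872).
Slope in that direction = a·(0.9962) + b·(0.0872) = 0.35267.
Apparent dip = arctan|0.35267| = 19.4° (true dip is 51.9°, so apparent ≤ true as expected).

19.4°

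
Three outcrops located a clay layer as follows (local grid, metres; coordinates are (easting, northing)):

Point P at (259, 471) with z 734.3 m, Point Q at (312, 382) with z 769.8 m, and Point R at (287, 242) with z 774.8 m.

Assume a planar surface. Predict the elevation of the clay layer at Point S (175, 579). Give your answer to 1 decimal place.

682.0 m

Let the plane be z = a·E + b·N + c.
Point Q−Point P: 53a − 89b = 35.5;  Point R−Point P: 28a − 229b = 40.5.
Solving gives a = 0.46916, b = −0.11949.
Then c = 734.3 − a·259 − b·471 = 669.07.
At (175, 579): z = 82.1 − 69.2 + 669.07 = 682.0 m.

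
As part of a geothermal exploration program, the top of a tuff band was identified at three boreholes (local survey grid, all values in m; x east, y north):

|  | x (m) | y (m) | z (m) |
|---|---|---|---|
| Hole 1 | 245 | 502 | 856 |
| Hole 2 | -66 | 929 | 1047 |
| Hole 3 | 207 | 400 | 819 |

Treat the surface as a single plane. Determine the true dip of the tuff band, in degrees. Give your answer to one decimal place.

21.7°

Let the plane be z = a·x + b·y + c.
Hole 2−Hole 1: −311a + 427b = 191;  Hole 3−Hole 1: −38a − 102b = −37.
Solving gives a = −0.07681, b = 0.39136.
Gradient magnitude |∇z| = √(a² + b²) = √(0.00590 + 0.15316) = 0.39883.
True dip = arctan(0.39883) = 21.7°, dipping toward S (azimuth ≈ 169°).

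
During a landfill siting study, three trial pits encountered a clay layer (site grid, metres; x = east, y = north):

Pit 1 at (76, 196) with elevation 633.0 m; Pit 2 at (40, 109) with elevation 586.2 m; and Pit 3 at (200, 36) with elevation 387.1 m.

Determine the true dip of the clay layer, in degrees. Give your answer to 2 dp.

50.68°

Let the plane be z = a·x + b·y + c.
Pit 2−Pit 1: −36a − 87b = −46.8;  Pit 3−Pit 1: 124a − 160b = −245.9.
Solving gives a = −0.84030, b = 0.88564.
Gradient magnitude |∇z| = √(a² + b²) = √(0.70611 + 0.78436) = 1.22085.
True dip = arctan(1.22085) = 50.68°, dipping toward SE (azimuth ≈ 137°).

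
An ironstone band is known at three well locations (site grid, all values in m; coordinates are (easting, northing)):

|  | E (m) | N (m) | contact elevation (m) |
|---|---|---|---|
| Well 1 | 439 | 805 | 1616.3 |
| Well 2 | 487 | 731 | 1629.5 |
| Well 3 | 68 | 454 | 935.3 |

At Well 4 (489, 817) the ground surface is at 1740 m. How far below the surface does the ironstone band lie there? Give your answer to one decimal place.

54.1 m

Let the plane be z = a·E + b·N + c.
Well 2−Well 1: 48a − 74b = 13.2;  Well 3−Well 1: −371a − 351b = −681.
Solving gives a = 1.24209, b = 0.62730.
Then c = 1616.3 − a·439 − b·805 = 566.04.
At (489, 817): z_contact = 607.38 + 512.51 + 566.04 = 1685.93 m.
Depth below ground = 1740 − 1685.93 = 54.1 m.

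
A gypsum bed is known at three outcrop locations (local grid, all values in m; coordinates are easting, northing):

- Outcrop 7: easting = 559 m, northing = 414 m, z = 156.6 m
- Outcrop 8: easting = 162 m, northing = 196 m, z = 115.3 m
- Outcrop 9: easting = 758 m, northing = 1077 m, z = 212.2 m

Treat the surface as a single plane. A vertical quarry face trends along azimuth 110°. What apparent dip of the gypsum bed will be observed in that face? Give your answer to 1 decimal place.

2.5°

Two edge vectors: Outcrop 7→Outcrop 8 = (-397, -218, -41.3), Outcrop 7→Outcrop 9 = (199, 663, 55.6).
Normal n = (Outcrop 7→Outcrop 8) × (Outcrop 7→Outcrop 9) = (15261.1, 13854.5, -219829).
So ∂z/∂easting = −n_x/n_z = 0.06942 and ∂z/∂northing = −n_y/n_z = 0.06302.
Unit vector along 110° is (sin 110°, cos 110°) = (0.9397, -0.3420).
Slope in that direction = a·(0.9397) + b·(-0.3420) = 0.04368.
Apparent dip = arctan|0.04368| = 2.5° (true dip is 5.4°, so apparent ≤ true as expected).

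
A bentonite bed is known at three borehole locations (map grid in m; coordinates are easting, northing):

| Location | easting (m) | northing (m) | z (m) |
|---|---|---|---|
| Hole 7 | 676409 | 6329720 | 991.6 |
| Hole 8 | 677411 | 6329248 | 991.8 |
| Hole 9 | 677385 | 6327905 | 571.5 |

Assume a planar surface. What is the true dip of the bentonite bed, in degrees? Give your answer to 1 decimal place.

Let the plane be z = a·easting + b·northing + c.
Hole 8−Hole 7: 1002a − 472b = 0.2;  Hole 9−Hole 7: 976a − 1815b = −420.1.
Solving gives a = 0.14629, b = 0.31012.
Gradient magnitude |∇z| = √(a² + b²) = √(0.02140 + 0.09618) = 0.34289.
True dip = arctan(0.34289) = 18.9°, dipping toward SSW (azimuth ≈ 205°).

18.9°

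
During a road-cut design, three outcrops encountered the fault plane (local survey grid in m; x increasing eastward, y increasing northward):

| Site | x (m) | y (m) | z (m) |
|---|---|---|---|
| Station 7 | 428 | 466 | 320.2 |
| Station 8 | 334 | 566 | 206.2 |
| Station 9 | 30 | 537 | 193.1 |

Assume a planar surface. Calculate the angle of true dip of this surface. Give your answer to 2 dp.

45.53°

Two edge vectors: Station 7→Station 8 = (-94, 100, -114), Station 7→Station 9 = (-398, 71, -127.1).
Normal n = (Station 7→Station 8) × (Station 7→Station 9) = (-4616, 33424.6, 33126).
So ∂z/∂x = −n_x/n_z = 0.13935 and ∂z/∂y = −n_y/n_z = −1.00901.
Gradient magnitude |∇z| = √(a² + b²) = √(0.01942 + 1.01811) = 1.01859.
True dip = arctan(1.01859) = 45.53°, dipping toward N (azimuth ≈ 352°).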